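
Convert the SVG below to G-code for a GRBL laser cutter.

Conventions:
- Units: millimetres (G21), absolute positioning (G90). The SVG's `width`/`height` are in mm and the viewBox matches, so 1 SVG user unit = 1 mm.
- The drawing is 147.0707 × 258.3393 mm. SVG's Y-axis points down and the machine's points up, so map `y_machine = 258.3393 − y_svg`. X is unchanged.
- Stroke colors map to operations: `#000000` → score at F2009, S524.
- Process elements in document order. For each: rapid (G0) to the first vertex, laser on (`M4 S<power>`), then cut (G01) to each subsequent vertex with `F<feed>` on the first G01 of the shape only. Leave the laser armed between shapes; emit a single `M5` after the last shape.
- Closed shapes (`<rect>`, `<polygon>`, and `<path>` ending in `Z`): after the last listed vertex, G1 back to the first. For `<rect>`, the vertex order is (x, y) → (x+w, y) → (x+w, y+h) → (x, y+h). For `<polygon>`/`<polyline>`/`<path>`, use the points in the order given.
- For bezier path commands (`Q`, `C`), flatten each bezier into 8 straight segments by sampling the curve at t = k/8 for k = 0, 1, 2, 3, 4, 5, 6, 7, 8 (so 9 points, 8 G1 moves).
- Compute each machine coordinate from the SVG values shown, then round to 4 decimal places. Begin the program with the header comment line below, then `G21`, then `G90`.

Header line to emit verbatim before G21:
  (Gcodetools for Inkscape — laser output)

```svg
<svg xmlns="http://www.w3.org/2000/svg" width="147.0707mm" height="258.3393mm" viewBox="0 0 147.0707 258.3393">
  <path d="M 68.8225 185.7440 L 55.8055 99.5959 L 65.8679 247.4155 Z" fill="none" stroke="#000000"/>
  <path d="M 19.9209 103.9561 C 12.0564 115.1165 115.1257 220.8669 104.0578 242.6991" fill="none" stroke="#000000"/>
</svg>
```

1 u = 1 mm; y_m = 258.3393 − y.

[1] `<path>` closed polygon, #000000→score S524 F2009: (68.8225,72.5953) → (55.8055,158.7434) → (65.8679,10.9238) → (68.8225,72.5953) (closed)

[2] `<path>` cubic bezier, #000000→score S524 F2009: (19.9209,154.3832) → (21.7321,146.1128) → (31.3059,131.0665) → (46.0046,111.3361) → (63.1906,89.0136) → (80.2265,66.1909) → (94.4747,44.9598) → (103.2977,27.4123) → (104.0578,15.6402)

(Gcodetools for Inkscape — laser output)
G21
G90
G0 X68.8225 Y72.5953
M4 S524
G01 X55.8055 Y158.7434 F2009
G01 X65.8679 Y10.9238
G01 X68.8225 Y72.5953
G0 X19.9209 Y154.3832
M4 S524
G01 X21.7321 Y146.1128 F2009
G01 X31.3059 Y131.0665
G01 X46.0046 Y111.3361
G01 X63.1906 Y89.0136
G01 X80.2265 Y66.1909
G01 X94.4747 Y44.9598
G01 X103.2977 Y27.4123
G01 X104.0578 Y15.6402
M5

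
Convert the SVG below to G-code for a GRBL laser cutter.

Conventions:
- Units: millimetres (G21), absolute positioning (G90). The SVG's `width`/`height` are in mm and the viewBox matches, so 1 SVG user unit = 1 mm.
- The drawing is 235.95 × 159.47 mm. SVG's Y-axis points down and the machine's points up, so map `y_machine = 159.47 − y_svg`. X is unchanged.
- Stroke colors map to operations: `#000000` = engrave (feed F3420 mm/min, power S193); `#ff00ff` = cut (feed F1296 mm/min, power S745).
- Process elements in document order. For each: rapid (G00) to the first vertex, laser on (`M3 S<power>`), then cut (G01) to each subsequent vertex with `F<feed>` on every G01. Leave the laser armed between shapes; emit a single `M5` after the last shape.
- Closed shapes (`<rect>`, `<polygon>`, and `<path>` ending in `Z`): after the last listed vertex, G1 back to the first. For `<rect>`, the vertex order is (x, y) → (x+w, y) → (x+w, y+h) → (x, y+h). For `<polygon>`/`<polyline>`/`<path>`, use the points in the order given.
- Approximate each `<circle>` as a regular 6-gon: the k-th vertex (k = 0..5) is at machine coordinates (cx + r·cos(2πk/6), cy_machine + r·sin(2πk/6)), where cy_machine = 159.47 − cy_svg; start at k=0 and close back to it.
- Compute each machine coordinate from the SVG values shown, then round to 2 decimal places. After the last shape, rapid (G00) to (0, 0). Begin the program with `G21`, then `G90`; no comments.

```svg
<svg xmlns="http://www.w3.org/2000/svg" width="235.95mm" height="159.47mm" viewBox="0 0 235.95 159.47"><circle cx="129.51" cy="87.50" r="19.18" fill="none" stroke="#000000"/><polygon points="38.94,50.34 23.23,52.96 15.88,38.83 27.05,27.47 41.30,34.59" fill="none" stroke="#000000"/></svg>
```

viewBox `0 0 235.95 159.47` with mm width/height → 1 unit = 1 mm. Flip: y_m = 159.47 − y_svg.

**Shape 1** — `<circle>` circle, stroke `#000000` → engrave (S193, F3420). Machine vertices: (148.69,71.97) → (139.10,88.58) → (119.92,88.58) → (110.33,71.97) → (119.92,55.36) → (139.10,55.36) → (148.69,71.97). Closed: final G1 returns to the first vertex.

**Shape 2** — `<polygon>` regular polygon, stroke `#000000` → engrave (S193, F3420). Machine vertices: (38.94,109.13) → (23.23,106.51) → (15.88,120.64) → (27.05,132.00) → (41.30,124.88) → (38.94,109.13). Closed: final G1 returns to the first vertex.

G21
G90
G00 X148.69 Y71.97
M3 S193
G01 X139.10 Y88.58 F3420
G01 X119.92 Y88.58 F3420
G01 X110.33 Y71.97 F3420
G01 X119.92 Y55.36 F3420
G01 X139.10 Y55.36 F3420
G01 X148.69 Y71.97 F3420
G00 X38.94 Y109.13
M3 S193
G01 X23.23 Y106.51 F3420
G01 X15.88 Y120.64 F3420
G01 X27.05 Y132.00 F3420
G01 X41.30 Y124.88 F3420
G01 X38.94 Y109.13 F3420
M5
G00 X0.00 Y0.00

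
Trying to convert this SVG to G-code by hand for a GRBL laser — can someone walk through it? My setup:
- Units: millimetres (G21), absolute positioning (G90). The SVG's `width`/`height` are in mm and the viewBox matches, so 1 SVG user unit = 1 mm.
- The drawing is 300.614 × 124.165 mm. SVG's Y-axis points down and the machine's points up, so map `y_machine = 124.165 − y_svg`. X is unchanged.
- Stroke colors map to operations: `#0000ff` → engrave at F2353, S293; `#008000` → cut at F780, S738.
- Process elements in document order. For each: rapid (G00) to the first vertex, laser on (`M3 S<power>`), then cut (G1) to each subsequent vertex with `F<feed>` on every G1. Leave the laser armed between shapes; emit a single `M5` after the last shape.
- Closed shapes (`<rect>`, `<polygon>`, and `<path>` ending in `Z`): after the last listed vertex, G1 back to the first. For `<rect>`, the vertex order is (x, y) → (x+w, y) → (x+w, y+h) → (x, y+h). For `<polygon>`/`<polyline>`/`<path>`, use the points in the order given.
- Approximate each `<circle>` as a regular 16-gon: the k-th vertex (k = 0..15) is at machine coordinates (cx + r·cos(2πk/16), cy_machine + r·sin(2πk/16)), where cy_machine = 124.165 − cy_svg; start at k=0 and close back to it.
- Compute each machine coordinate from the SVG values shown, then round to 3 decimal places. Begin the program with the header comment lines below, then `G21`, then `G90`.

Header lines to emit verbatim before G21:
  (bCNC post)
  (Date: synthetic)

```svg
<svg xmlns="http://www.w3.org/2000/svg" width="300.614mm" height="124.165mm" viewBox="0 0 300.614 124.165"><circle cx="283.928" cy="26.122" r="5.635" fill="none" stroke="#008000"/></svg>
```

Since the viewBox matches the mm dimensions, user units are millimetres directly. The only transform is the Y-flip y_m = 124.165 − y_svg.

Shape 1 is a circle drawn with `<circle>`. Its stroke #008000 means cut at S738, F780. After flipping Y the toolpath is (289.563,98.043) → (289.134,100.199) → (287.913,102.028) → (286.084,103.249) → (283.928,103.678) → (281.772,103.249) → (279.943,102.028) → (278.722,100.199) → (278.293,98.043) → (278.722,95.887) → (279.943,94.058) → (281.772,92.837) → (283.928,92.408) → (286.084,92.837) → (287.913,94.058) → (289.134,95.887) → (289.563,98.043), returning to the start.

(bCNC post)
(Date: synthetic)
G21
G90
G00 X289.563 Y98.043
M3 S738
G1 X289.134 Y100.199 F780
G1 X287.913 Y102.028 F780
G1 X286.084 Y103.249 F780
G1 X283.928 Y103.678 F780
G1 X281.772 Y103.249 F780
G1 X279.943 Y102.028 F780
G1 X278.722 Y100.199 F780
G1 X278.293 Y98.043 F780
G1 X278.722 Y95.887 F780
G1 X279.943 Y94.058 F780
G1 X281.772 Y92.837 F780
G1 X283.928 Y92.408 F780
G1 X286.084 Y92.837 F780
G1 X287.913 Y94.058 F780
G1 X289.134 Y95.887 F780
G1 X289.563 Y98.043 F780
M5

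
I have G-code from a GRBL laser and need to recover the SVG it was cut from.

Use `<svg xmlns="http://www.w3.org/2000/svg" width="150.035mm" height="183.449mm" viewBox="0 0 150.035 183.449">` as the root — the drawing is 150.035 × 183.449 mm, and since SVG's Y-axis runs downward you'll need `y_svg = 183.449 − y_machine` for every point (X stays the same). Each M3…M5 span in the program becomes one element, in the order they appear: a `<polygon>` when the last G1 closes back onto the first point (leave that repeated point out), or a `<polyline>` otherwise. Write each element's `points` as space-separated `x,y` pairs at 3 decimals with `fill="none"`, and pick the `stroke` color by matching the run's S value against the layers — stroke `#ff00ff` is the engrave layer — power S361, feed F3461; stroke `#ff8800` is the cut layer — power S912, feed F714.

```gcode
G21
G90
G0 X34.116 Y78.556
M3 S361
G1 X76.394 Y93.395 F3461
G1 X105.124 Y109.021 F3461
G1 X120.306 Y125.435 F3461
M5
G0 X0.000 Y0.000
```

y_svg = 183.449 − y_m. Every run uses S361, so all elements get stroke `#ff00ff` (engrave).

[1] open run; points: 34.116,104.893 76.394,90.054 105.124,74.428 120.306,58.014

<svg xmlns="http://www.w3.org/2000/svg" width="150.035mm" height="183.449mm" viewBox="0 0 150.035 183.449">
  <polyline points="34.116,104.893 76.394,90.054 105.124,74.428 120.306,58.014" fill="none" stroke="#ff00ff"/>
</svg>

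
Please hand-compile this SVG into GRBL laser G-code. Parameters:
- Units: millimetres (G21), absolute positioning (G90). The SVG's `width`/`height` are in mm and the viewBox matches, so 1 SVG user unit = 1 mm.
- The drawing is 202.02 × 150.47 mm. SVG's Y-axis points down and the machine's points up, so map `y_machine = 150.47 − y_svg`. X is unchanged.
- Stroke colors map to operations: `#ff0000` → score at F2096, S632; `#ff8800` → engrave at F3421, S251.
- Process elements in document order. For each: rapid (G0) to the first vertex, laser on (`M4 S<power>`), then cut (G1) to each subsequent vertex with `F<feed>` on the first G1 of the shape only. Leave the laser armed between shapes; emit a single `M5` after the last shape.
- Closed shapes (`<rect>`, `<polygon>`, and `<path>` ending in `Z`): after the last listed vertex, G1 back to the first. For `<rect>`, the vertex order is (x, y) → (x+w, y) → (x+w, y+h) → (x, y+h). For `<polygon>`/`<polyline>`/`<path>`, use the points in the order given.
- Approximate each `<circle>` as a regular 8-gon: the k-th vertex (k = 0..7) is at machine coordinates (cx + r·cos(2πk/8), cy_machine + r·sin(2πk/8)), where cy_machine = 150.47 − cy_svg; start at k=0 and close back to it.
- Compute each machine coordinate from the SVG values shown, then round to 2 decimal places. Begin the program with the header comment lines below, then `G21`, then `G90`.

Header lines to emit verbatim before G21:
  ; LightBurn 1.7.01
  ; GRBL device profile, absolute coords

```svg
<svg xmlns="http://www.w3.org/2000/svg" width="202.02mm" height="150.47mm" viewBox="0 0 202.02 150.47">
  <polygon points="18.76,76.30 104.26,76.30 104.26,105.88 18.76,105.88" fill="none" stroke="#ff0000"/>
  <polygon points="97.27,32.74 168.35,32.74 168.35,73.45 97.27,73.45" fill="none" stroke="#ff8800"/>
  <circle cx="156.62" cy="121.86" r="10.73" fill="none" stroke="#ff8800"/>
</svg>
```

viewBox `0 0 202.02 150.47` with mm width/height → 1 unit = 1 mm. Flip: y_m = 150.47 − y_svg.

**Shape 1** — `<polygon>` rectangle, stroke `#ff0000` → score (S632, F2096). Machine vertices: (18.76,74.17) → (104.26,74.17) → (104.26,44.59) → (18.76,44.59) → (18.76,74.17). Closed: final G1 returns to the first vertex.

**Shape 2** — `<polygon>` rectangle, stroke `#ff8800` → engrave (S251, F3421). Machine vertices: (97.27,117.73) → (168.35,117.73) → (168.35,77.02) → (97.27,77.02) → (97.27,117.73). Closed: final G1 returns to the first vertex.

**Shape 3** — `<circle>` circle, stroke `#ff8800` → engrave (S251, F3421). Machine vertices: (167.35,28.61) → (164.21,36.20) → (156.62,39.34) → (149.03,36.20) → (145.89,28.61) → (149.03,21.02) → (156.62,17.88) → (164.21,21.02) → (167.35,28.61). Closed: final G1 returns to the first vertex.

; LightBurn 1.7.01
; GRBL device profile, absolute coords
G21
G90
G0 X18.76 Y74.17
M4 S632
G1 X104.26 Y74.17 F2096
G1 X104.26 Y44.59
G1 X18.76 Y44.59
G1 X18.76 Y74.17
G0 X97.27 Y117.73
M4 S251
G1 X168.35 Y117.73 F3421
G1 X168.35 Y77.02
G1 X97.27 Y77.02
G1 X97.27 Y117.73
G0 X167.35 Y28.61
M4 S251
G1 X164.21 Y36.20 F3421
G1 X156.62 Y39.34
G1 X149.03 Y36.20
G1 X145.89 Y28.61
G1 X149.03 Y21.02
G1 X156.62 Y17.88
G1 X164.21 Y21.02
G1 X167.35 Y28.61
M5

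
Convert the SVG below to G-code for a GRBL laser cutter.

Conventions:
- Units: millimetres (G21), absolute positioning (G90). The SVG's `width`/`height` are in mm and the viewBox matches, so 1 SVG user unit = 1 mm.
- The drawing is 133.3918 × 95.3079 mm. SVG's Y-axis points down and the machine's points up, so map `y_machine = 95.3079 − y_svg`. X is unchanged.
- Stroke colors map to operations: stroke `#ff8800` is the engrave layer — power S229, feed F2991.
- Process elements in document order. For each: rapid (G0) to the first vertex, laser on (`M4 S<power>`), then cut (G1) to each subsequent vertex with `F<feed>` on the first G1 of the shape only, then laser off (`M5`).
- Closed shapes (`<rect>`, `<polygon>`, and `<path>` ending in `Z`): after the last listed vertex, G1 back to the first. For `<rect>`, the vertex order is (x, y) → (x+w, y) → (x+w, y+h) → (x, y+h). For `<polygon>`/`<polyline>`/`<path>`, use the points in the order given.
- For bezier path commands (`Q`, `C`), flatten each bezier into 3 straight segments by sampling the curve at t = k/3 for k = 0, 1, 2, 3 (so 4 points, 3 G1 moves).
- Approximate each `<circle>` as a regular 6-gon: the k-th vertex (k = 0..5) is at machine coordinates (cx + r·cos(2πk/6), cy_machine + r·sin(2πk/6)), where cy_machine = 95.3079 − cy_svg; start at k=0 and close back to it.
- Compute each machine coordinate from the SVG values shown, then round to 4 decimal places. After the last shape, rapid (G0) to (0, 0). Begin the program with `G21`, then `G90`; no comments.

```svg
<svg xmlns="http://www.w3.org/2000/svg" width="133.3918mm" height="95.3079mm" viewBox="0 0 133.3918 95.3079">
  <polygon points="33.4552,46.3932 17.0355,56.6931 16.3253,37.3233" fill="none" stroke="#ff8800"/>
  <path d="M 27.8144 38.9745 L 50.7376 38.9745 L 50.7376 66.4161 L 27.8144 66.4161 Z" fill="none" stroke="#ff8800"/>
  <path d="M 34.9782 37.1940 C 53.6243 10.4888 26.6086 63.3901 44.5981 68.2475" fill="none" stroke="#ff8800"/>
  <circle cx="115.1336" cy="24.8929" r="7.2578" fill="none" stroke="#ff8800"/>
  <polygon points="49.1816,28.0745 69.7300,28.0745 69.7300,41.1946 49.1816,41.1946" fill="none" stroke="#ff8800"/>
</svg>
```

G21
G90
G0 X33.4552 Y48.9147
M4 S229
G1 X17.0355 Y38.6148 F2991
G1 X16.3253 Y57.9846
G1 X33.4552 Y48.9147
M5
G0 X27.8144 Y56.3334
M4 S229
G1 X50.7376 Y56.3334 F2991
G1 X50.7376 Y28.8918
G1 X27.8144 Y28.8918
G1 X27.8144 Y56.3334
M5
G0 X34.9782 Y58.1139
M4 S229
G1 X41.7617 Y63.0114 F2991
G1 X38.2523 Y43.2046
G1 X44.5981 Y27.0604
M5
G0 X122.3914 Y70.4150
M4 S229
G1 X118.7625 Y76.7004 F2991
G1 X111.5047 Y76.7004
G1 X107.8758 Y70.4150
G1 X111.5047 Y64.1296
G1 X118.7625 Y64.1296
G1 X122.3914 Y70.4150
M5
G0 X49.1816 Y67.2334
M4 S229
G1 X69.7300 Y67.2334 F2991
G1 X69.7300 Y54.1133
G1 X49.1816 Y54.1133
G1 X49.1816 Y67.2334
M5
G0 X0.0000 Y0.0000

viewBox `0 0 133.3918 95.3079` with mm width/height → 1 unit = 1 mm. Flip: y_m = 95.3079 − y_svg.

**Shape 1** — `<polygon>` regular polygon, stroke `#ff8800` → engrave (S229, F2991). Machine vertices: (33.4552,48.9147) → (17.0355,38.6148) → (16.3253,57.9846) → (33.4552,48.9147). Closed: final G1 returns to the first vertex.

**Shape 2** — `<path>` rectangle, stroke `#ff8800` → engrave (S229, F2991). Machine vertices: (27.8144,56.3334) → (50.7376,56.3334) → (50.7376,28.8918) → (27.8144,28.8918) → (27.8144,56.3334). Closed: final G1 returns to the first vertex.

**Shape 3** — `<path>` cubic bezier, stroke `#ff8800` → engrave (S229, F2991). Control points (SVG): P0=(34.9782,37.1940), P1=(53.6243,10.4888), P2=(26.6086,63.3901), P3=(44.5981,68.2475); sampled at t=k/3. Machine vertices: (34.9782,58.1139) → (41.7617,63.0114) → (38.2523,43.2046) → (44.5981,27.0604). Open path.

**Shape 4** — `<circle>` circle, stroke `#ff8800` → engrave (S229, F2991). Machine vertices: (122.3914,70.4150) → (118.7625,76.7004) → (111.5047,76.7004) → (107.8758,70.4150) → (111.5047,64.1296) → (118.7625,64.1296) → (122.3914,70.4150). Closed: final G1 returns to the first vertex.

**Shape 5** — `<polygon>` rectangle, stroke `#ff8800` → engrave (S229, F2991). Machine vertices: (49.1816,67.2334) → (69.7300,67.2334) → (69.7300,54.1133) → (49.1816,54.1133) → (49.1816,67.2334). Closed: final G1 returns to the first vertex.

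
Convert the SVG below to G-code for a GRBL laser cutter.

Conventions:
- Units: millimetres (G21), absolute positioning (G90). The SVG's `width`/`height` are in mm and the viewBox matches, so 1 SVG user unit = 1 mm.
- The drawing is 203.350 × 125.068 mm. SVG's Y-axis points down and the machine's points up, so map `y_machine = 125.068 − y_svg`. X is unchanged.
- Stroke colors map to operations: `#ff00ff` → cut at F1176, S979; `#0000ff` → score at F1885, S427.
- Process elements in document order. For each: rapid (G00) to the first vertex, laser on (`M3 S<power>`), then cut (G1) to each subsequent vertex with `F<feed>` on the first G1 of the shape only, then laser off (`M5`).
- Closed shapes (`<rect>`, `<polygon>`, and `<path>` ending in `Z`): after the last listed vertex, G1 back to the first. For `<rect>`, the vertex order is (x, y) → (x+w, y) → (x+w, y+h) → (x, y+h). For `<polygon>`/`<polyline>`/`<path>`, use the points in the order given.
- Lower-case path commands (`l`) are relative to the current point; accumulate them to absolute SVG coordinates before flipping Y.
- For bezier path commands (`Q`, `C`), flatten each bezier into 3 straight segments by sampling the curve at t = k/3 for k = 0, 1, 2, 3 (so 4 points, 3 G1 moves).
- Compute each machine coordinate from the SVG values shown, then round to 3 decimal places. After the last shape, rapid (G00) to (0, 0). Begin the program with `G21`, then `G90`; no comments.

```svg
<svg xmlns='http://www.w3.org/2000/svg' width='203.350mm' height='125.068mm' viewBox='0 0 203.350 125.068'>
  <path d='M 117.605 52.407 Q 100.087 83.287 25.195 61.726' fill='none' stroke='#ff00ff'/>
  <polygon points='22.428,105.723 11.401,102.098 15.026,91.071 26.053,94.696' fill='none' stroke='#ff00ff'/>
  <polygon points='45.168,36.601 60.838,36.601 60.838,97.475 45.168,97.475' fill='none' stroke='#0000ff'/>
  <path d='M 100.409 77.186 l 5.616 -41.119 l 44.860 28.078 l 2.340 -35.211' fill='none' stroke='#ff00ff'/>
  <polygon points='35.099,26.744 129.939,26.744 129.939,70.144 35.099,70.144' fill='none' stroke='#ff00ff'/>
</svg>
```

G21
G90
G00 X117.605 Y72.661
M3 S979
G1 X99.551 Y57.901 F1176
G1 X68.748 Y54.795
G1 X25.195 Y63.342
M5
G00 X22.428 Y19.345
M3 S979
G1 X11.401 Y22.970 F1176
G1 X15.026 Y33.997
G1 X26.053 Y30.372
G1 X22.428 Y19.345
M5
G00 X45.168 Y88.467
M3 S427
G1 X60.838 Y88.467 F1885
G1 X60.838 Y27.593
G1 X45.168 Y27.593
G1 X45.168 Y88.467
M5
G00 X100.409 Y47.882
M3 S979
G1 X106.025 Y89.001 F1176
G1 X150.885 Y60.923
G1 X153.225 Y96.134
M5
G00 X35.099 Y98.324
M3 S979
G1 X129.939 Y98.324 F1176
G1 X129.939 Y54.924
G1 X35.099 Y54.924
G1 X35.099 Y98.324
M5
G00 X0.000 Y0.000

Since the viewBox matches the mm dimensions, user units are millimetres directly. The only transform is the Y-flip y_m = 125.068 − y_svg.

Shape 1 is a quadratic bezier drawn with `<path>`. Its stroke #ff00ff means cut at S979, F1176. After flipping Y the toolpath is (117.605,72.661) → (99.551,57.901) → (68.748,54.795) → (25.195,63.342).

Shape 2 is a regular polygon drawn with `<polygon>`. Its stroke #ff00ff means cut at S979, F1176. After flipping Y the toolpath is (22.428,19.345) → (11.401,22.970) → (15.026,33.997) → (26.053,30.372) → (22.428,19.345), returning to the start.

Shape 3 is a rectangle drawn with `<polygon>`. Its stroke #0000ff means score at S427, F1885. After flipping Y the toolpath is (45.168,88.467) → (60.838,88.467) → (60.838,27.593) → (45.168,27.593) → (45.168,88.467), returning to the start.

Shape 4 is a open polyline drawn with `<path>`. Its stroke #ff00ff means cut at S979, F1176. After flipping Y the toolpath is (100.409,47.882) → (106.025,89.001) → (150.885,60.923) → (153.225,96.134).

Shape 5 is a rectangle drawn with `<polygon>`. Its stroke #ff00ff means cut at S979, F1176. After flipping Y the toolpath is (35.099,98.324) → (129.939,98.324) → (129.939,54.924) → (35.099,54.924) → (35.099,98.324), returning to the start.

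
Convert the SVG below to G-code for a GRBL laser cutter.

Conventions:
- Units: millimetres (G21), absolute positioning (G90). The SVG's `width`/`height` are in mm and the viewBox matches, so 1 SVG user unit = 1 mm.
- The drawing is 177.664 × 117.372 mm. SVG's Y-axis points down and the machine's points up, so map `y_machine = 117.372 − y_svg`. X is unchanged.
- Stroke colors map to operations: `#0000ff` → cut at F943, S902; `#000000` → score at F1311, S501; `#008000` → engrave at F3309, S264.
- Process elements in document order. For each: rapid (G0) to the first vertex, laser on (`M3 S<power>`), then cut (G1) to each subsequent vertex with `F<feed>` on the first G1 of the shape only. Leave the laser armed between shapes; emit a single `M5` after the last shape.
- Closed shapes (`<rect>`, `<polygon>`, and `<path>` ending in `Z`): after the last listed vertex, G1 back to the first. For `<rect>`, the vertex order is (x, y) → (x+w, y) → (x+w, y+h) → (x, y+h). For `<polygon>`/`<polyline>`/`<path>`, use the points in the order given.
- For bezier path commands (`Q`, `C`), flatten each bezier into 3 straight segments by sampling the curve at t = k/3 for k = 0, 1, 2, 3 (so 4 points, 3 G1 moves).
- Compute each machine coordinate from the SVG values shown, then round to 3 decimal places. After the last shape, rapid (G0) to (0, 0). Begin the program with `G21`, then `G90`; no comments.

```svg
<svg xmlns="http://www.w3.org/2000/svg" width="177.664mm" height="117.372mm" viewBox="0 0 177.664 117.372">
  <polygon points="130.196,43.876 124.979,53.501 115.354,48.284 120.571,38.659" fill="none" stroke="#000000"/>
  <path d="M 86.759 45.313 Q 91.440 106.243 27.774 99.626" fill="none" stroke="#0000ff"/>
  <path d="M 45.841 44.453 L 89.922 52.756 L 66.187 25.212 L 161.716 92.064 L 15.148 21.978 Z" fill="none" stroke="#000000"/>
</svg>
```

G21
G90
G0 X130.196 Y73.496
M3 S501
G1 X124.979 Y63.871 F1311
G1 X115.354 Y69.088
G1 X120.571 Y78.713
G1 X130.196 Y73.496
G0 X86.759 Y72.059
M3 S902
G1 X82.286 Y38.944 F943
G1 X62.624 Y20.840
G1 X27.774 Y17.746
G0 X45.841 Y72.919
M3 S501
G1 X89.922 Y64.616 F1311
G1 X66.187 Y92.160
G1 X161.716 Y25.308
G1 X15.148 Y95.394
G1 X45.841 Y72.919
M5
G0 X0.000 Y0.000

Since the viewBox matches the mm dimensions, user units are millimetres directly. The only transform is the Y-flip y_m = 117.372 − y_svg.

Shape 1 is a regular polygon drawn with `<polygon>`. Its stroke #000000 means score at S501, F1311. After flipping Y the toolpath is (130.196,73.496) → (124.979,63.871) → (115.354,69.088) → (120.571,78.713) → (130.196,73.496), returning to the start.

Shape 2 is a quadratic bezier drawn with `<path>`. Its stroke #0000ff means cut at S902, F943. After flipping Y the toolpath is (86.759,72.059) → (82.286,38.944) → (62.624,20.840) → (27.774,17.746).

Shape 3 is a closed polygon drawn with `<path>`. Its stroke #000000 means score at S501, F1311. After flipping Y the toolpath is (45.841,72.919) → (89.922,64.616) → (66.187,92.160) → (161.716,25.308) → (15.148,95.394) → (45.841,72.919), returning to the start.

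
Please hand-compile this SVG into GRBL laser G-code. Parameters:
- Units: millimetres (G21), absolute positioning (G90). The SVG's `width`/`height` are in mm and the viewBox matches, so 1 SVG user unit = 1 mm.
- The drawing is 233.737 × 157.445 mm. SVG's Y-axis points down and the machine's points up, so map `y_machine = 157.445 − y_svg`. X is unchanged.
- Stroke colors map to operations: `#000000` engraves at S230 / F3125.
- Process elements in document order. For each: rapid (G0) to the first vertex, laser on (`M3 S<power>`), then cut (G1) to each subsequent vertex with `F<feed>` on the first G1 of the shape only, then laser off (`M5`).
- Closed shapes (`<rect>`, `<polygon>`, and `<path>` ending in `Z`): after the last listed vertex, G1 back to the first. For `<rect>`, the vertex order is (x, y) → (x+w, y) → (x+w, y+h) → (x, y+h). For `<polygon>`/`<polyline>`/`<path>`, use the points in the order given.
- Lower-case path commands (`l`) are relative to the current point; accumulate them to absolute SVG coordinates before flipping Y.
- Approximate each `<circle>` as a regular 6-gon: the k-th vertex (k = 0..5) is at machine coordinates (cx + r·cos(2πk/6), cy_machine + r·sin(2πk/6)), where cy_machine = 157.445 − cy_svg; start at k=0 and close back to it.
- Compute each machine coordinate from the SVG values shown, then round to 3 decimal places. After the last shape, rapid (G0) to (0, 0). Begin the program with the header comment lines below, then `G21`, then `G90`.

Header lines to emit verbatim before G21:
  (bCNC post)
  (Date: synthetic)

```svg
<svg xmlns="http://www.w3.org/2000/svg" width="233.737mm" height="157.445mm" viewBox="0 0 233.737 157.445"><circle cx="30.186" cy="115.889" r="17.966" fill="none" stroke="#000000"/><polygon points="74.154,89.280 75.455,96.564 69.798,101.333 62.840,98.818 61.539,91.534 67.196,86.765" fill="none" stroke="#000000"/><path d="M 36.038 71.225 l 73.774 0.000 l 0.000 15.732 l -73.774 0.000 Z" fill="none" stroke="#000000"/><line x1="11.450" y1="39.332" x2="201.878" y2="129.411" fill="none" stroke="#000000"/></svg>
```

Since the viewBox matches the mm dimensions, user units are millimetres directly. The only transform is the Y-flip y_m = 157.445 − y_svg.

Shape 1 is a circle drawn with `<circle>`. Its stroke #000000 means engrave at S230, F3125. After flipping Y the toolpath is (48.152,41.556) → (39.169,57.115) → (21.203,57.115) → (12.220,41.556) → (21.203,25.997) → (39.169,25.997) → (48.152,41.556), returning to the start.

Shape 2 is a regular polygon drawn with `<polygon>`. Its stroke #000000 means engrave at S230, F3125. After flipping Y the toolpath is (74.154,68.165) → (75.455,60.881) → (69.798,56.112) → (62.840,58.627) → (61.539,65.911) → (67.196,70.680) → (74.154,68.165), returning to the start.

Shape 3 is a rectangle drawn with `<path>`. Its stroke #000000 means engrave at S230, F3125. After flipping Y the toolpath is (36.038,86.220) → (109.812,86.220) → (109.812,70.488) → (36.038,70.488) → (36.038,86.220), returning to the start.

Shape 4 is a line segment drawn with `<line>`. Its stroke #000000 means engrave at S230, F3125. After flipping Y the toolpath is (11.450,118.113) → (201.878,28.034).

(bCNC post)
(Date: synthetic)
G21
G90
G0 X48.152 Y41.556
M3 S230
G1 X39.169 Y57.115 F3125
G1 X21.203 Y57.115
G1 X12.220 Y41.556
G1 X21.203 Y25.997
G1 X39.169 Y25.997
G1 X48.152 Y41.556
M5
G0 X74.154 Y68.165
M3 S230
G1 X75.455 Y60.881 F3125
G1 X69.798 Y56.112
G1 X62.840 Y58.627
G1 X61.539 Y65.911
G1 X67.196 Y70.680
G1 X74.154 Y68.165
M5
G0 X36.038 Y86.220
M3 S230
G1 X109.812 Y86.220 F3125
G1 X109.812 Y70.488
G1 X36.038 Y70.488
G1 X36.038 Y86.220
M5
G0 X11.450 Y118.113
M3 S230
G1 X201.878 Y28.034 F3125
M5
G0 X0.000 Y0.000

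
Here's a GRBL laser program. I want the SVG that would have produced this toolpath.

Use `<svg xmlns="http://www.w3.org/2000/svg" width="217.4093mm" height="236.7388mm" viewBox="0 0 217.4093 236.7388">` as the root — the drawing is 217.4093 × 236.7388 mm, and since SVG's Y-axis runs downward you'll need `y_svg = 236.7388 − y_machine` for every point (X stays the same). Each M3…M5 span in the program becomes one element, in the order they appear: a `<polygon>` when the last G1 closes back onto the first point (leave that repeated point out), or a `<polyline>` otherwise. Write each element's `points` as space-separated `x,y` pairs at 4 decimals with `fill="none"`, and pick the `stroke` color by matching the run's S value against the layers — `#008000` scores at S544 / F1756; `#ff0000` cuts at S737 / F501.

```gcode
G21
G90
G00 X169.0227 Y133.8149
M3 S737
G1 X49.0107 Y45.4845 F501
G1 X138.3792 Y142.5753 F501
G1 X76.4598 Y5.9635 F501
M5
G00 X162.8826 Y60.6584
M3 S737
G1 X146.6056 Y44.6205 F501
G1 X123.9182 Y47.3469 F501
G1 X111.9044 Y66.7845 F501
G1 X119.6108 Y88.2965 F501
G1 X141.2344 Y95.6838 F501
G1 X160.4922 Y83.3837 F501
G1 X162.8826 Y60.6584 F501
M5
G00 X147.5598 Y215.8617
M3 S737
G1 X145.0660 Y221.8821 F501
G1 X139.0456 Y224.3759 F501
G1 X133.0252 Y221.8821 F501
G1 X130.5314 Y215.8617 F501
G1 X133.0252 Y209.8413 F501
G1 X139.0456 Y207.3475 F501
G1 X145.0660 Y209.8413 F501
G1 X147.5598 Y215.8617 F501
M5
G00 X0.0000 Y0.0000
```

Each laser-on run becomes one SVG element. Flip Y back into SVG space with y_svg = 236.7388 − y_machine. Every run uses S737, so all elements get stroke `#ff0000` (cut).

Run 1: The run is open, so emit a `<polyline>` with points (Y-flipped): 169.0227,102.9239 49.0107,191.2543 138.3792,94.1635 76.4598,230.7753.

Run 2: The run returns to its start, so emit a `<polygon>` with points (Y-flipped): 162.8826,176.0804 146.6056,192.1183 123.9182,189.3919 111.9044,169.9543 119.6108,148.4423 141.2344,141.0550 160.4922,153.3551.

Run 3: The run returns to its start, so emit a `<polygon>` with points (Y-flipped): 147.5598,20.8771 145.0660,14.8567 139.0456,12.3629 133.0252,14.8567 130.5314,20.8771 133.0252,26.8975 139.0456,29.3913 145.0660,26.8975.

<svg xmlns="http://www.w3.org/2000/svg" width="217.4093mm" height="236.7388mm" viewBox="0 0 217.4093 236.7388">
  <polyline points="169.0227,102.9239 49.0107,191.2543 138.3792,94.1635 76.4598,230.7753" fill="none" stroke="#ff0000"/>
  <polygon points="162.8826,176.0804 146.6056,192.1183 123.9182,189.3919 111.9044,169.9543 119.6108,148.4423 141.2344,141.0550 160.4922,153.3551" fill="none" stroke="#ff0000"/>
  <polygon points="147.5598,20.8771 145.0660,14.8567 139.0456,12.3629 133.0252,14.8567 130.5314,20.8771 133.0252,26.8975 139.0456,29.3913 145.0660,26.8975" fill="none" stroke="#ff0000"/>
</svg>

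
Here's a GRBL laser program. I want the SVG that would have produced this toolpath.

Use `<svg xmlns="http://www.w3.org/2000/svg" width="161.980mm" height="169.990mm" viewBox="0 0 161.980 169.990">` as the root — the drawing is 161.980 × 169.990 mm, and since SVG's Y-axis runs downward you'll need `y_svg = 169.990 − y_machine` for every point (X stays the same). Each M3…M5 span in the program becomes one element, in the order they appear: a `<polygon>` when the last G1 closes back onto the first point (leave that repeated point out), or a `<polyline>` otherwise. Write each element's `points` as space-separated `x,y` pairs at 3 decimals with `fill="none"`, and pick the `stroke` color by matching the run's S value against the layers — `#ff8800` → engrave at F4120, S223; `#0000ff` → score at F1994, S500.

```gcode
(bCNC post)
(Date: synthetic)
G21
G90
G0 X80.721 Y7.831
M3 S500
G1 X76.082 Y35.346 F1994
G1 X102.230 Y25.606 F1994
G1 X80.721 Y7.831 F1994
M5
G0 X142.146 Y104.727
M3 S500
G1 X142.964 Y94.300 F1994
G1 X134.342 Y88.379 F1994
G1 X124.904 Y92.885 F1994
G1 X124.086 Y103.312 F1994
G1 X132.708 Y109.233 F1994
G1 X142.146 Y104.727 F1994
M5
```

Machine Y-up, SVG Y-down with viewBox height 169.990, so y_svg = 169.990 − y_machine; X carries over. Every run uses S500, so all elements get stroke `#0000ff` (score).

Run 1: The run returns to its start, so emit a `<polygon>` with points (Y-flipped): 80.721,162.159 76.082,134.644 102.230,144.384.

Run 2: The run returns to its start, so emit a `<polygon>` with points (Y-flipped): 142.146,65.263 142.964,75.690 134.342,81.611 124.904,77.105 124.086,66.678 132.708,60.757.

<svg xmlns="http://www.w3.org/2000/svg" width="161.980mm" height="169.990mm" viewBox="0 0 161.980 169.990">
  <polygon points="80.721,162.159 76.082,134.644 102.230,144.384" fill="none" stroke="#0000ff"/>
  <polygon points="142.146,65.263 142.964,75.690 134.342,81.611 124.904,77.105 124.086,66.678 132.708,60.757" fill="none" stroke="#0000ff"/>
</svg>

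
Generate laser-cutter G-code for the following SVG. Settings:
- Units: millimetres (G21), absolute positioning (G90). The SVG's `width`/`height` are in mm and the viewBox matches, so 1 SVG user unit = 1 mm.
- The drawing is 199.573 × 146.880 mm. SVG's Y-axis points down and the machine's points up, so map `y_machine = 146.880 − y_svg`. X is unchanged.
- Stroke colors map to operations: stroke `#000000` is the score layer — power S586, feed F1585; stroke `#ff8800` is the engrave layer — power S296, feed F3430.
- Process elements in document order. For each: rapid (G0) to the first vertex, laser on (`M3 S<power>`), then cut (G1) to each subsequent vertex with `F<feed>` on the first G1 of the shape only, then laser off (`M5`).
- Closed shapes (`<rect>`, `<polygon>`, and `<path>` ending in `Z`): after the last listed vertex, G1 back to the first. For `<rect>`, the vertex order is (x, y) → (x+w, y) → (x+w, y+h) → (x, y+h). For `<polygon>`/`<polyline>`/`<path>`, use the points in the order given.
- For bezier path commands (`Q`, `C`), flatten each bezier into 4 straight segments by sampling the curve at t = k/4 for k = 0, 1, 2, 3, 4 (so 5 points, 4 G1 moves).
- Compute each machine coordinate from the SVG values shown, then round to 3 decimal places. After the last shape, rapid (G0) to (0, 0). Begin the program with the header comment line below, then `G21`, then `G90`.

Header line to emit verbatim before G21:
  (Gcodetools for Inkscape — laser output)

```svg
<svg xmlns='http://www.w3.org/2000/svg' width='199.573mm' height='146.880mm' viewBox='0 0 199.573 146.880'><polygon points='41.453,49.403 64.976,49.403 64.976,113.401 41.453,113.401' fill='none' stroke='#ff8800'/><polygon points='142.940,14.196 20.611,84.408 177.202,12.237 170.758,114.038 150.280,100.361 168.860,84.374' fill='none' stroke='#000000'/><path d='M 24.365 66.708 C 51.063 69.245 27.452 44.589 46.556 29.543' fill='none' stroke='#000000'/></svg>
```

viewBox `0 0 199.573 146.880` with mm width/height → 1 unit = 1 mm. Flip: y_m = 146.880 − y_svg.

**Shape 1** — `<polygon>` rectangle, stroke `#ff8800` → engrave (S296, F3430). Machine vertices: (41.453,97.477) → (64.976,97.477) → (64.976,33.479) → (41.453,33.479) → (41.453,97.477). Closed: final G1 returns to the first vertex.

**Shape 2** — `<polygon>` closed polygon, stroke `#000000` → score (S586, F1585). Machine vertices: (142.940,132.684) → (20.611,62.472) → (177.202,134.643) → (170.758,32.842) → (150.280,46.519) → (168.860,62.506) → (142.940,132.684). Closed: final G1 returns to the first vertex.

**Shape 3** — `<path>` cubic bezier, stroke `#000000` → score (S586, F1585). Control points (SVG): P0=(24.365,66.708), P1=(51.063,69.245), P2=(27.452,44.589), P3=(46.556,29.543); sampled at t=k/4. Machine vertices: (24.365,80.172) → (36.409,82.793) → (38.308,92.161) → (38.784,104.826) → (46.556,117.337). Open path.

(Gcodetools for Inkscape — laser output)
G21
G90
G0 X41.453 Y97.477
M3 S296
G1 X64.976 Y97.477 F3430
G1 X64.976 Y33.479
G1 X41.453 Y33.479
G1 X41.453 Y97.477
M5
G0 X142.940 Y132.684
M3 S586
G1 X20.611 Y62.472 F1585
G1 X177.202 Y134.643
G1 X170.758 Y32.842
G1 X150.280 Y46.519
G1 X168.860 Y62.506
G1 X142.940 Y132.684
M5
G0 X24.365 Y80.172
M3 S586
G1 X36.409 Y82.793 F1585
G1 X38.308 Y92.161
G1 X38.784 Y104.826
G1 X46.556 Y117.337
M5
G0 X0.000 Y0.000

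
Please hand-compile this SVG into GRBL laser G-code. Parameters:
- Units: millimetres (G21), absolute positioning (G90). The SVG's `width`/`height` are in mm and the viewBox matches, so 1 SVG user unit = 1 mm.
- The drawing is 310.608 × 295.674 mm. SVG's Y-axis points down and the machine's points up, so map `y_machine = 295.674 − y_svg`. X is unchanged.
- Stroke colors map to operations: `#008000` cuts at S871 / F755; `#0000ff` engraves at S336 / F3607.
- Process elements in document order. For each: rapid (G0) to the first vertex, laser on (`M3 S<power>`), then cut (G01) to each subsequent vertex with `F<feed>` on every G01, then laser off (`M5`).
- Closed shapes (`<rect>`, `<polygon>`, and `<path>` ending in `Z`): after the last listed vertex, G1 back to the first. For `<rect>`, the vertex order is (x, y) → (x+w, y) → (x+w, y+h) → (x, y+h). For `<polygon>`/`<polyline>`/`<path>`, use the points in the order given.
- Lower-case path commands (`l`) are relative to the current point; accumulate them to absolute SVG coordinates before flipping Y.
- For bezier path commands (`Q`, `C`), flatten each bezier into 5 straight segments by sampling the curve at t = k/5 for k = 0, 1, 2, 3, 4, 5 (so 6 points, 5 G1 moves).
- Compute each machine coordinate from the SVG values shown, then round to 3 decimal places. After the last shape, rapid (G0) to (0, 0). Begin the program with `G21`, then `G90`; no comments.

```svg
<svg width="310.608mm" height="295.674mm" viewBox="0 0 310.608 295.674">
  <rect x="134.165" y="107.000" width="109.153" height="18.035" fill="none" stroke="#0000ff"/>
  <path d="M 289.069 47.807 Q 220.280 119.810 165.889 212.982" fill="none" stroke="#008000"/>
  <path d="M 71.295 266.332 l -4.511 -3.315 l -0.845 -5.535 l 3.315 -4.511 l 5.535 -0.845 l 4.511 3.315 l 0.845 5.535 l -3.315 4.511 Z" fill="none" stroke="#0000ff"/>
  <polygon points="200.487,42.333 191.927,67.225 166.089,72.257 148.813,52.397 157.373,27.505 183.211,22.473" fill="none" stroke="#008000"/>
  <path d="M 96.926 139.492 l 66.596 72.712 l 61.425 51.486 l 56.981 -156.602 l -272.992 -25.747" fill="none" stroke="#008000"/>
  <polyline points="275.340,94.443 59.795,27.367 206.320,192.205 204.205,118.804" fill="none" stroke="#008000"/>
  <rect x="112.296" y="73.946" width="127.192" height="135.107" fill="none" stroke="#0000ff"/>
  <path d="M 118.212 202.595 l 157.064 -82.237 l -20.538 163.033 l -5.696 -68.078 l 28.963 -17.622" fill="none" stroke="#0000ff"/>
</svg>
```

G21
G90
G0 X134.165 Y188.674
M3 S336
G01 X243.318 Y188.674 F3607
G01 X243.318 Y170.639 F3607
G01 X134.165 Y170.639 F3607
G01 X134.165 Y188.674 F3607
M5
G0 X289.069 Y247.867
M3 S871
G01 X262.129 Y218.219 F755
G01 X236.341 Y186.878 F755
G01 X211.705 Y153.843 F755
G01 X188.221 Y119.114 F755
G01 X165.889 Y82.692 F755
M5
G0 X71.295 Y29.342
M3 S336
G01 X66.784 Y32.657 F3607
G01 X65.939 Y38.192 F3607
G01 X69.254 Y42.703 F3607
G01 X74.789 Y43.548 F3607
G01 X79.300 Y40.233 F3607
G01 X80.145 Y34.698 F3607
G01 X76.830 Y30.187 F3607
G01 X71.295 Y29.342 F3607
M5
G0 X200.487 Y253.341
M3 S871
G01 X191.927 Y228.449 F755
G01 X166.089 Y223.417 F755
G01 X148.813 Y243.277 F755
G01 X157.373 Y268.169 F755
G01 X183.211 Y273.201 F755
G01 X200.487 Y253.341 F755
M5
G0 X96.926 Y156.182
M3 S871
G01 X163.522 Y83.470 F755
G01 X224.947 Y31.984 F755
G01 X281.928 Y188.586 F755
G01 X8.936 Y214.333 F755
M5
G0 X275.340 Y201.231
M3 S871
G01 X59.795 Y268.307 F755
G01 X206.320 Y103.469 F755
G01 X204.205 Y176.870 F755
M5
G0 X112.296 Y221.728
M3 S336
G01 X239.488 Y221.728 F3607
G01 X239.488 Y86.621 F3607
G01 X112.296 Y86.621 F3607
G01 X112.296 Y221.728 F3607
M5
G0 X118.212 Y93.079
M3 S336
G01 X275.276 Y175.316 F3607
G01 X254.738 Y12.283 F3607
G01 X249.042 Y80.361 F3607
G01 X278.005 Y97.983 F3607
M5
G0 X0.000 Y0.000

viewBox `0 0 310.608 295.674` with mm width/height → 1 unit = 1 mm. Flip: y_m = 295.674 − y_svg.

**Shape 1** — `<rect>` rectangle, stroke `#0000ff` → engrave (S336, F3607). Machine vertices: (134.165,188.674) → (243.318,188.674) → (243.318,170.639) → (134.165,170.639) → (134.165,188.674). Closed: final G1 returns to the first vertex.

**Shape 2** — `<path>` quadratic bezier, stroke `#008000` → cut (S871, F755). Control points (SVG): P0=(289.069,47.807), P1=(220.280,119.810), P2=(165.889,212.982); sampled at t=k/5. Machine vertices: (289.069,247.867) → (262.129,218.219) → (236.341,186.878) → (211.705,153.843) → (188.221,119.114) → (165.889,82.692). Open path.

**Shape 3** — `<path>` regular polygon, stroke `#0000ff` → engrave (S336, F3607). Machine vertices: (71.295,29.342) → (66.784,32.657) → (65.939,38.192) → (69.254,42.703) → (74.789,43.548) → (79.300,40.233) → (80.145,34.698) → (76.830,30.187) → (71.295,29.342). Closed: final G1 returns to the first vertex.

**Shape 4** — `<polygon>` regular polygon, stroke `#008000` → cut (S871, F755). Machine vertices: (200.487,253.341) → (191.927,228.449) → (166.089,223.417) → (148.813,243.277) → (157.373,268.169) → (183.211,273.201) → (200.487,253.341). Closed: final G1 returns to the first vertex.

**Shape 5** — `<path>` open polyline, stroke `#008000` → cut (S871, F755). Machine vertices: (96.926,156.182) → (163.522,83.470) → (224.947,31.984) → (281.928,188.586) → (8.936,214.333). Open path.

**Shape 6** — `<polyline>` open polyline, stroke `#008000` → cut (S871, F755). Machine vertices: (275.340,201.231) → (59.795,268.307) → (206.320,103.469) → (204.205,176.870). Open path.

**Shape 7** — `<rect>` rectangle, stroke `#0000ff` → engrave (S336, F3607). Machine vertices: (112.296,221.728) → (239.488,221.728) → (239.488,86.621) → (112.296,86.621) → (112.296,221.728). Closed: final G1 returns to the first vertex.

**Shape 8** — `<path>` open polyline, stroke `#0000ff` → engrave (S336, F3607). Machine vertices: (118.212,93.079) → (275.276,175.316) → (254.738,12.283) → (249.042,80.361) → (278.005,97.983). Open path.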